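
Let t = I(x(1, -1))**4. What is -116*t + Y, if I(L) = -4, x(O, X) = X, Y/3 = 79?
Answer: -29459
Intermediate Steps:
Y = 237 (Y = 3*79 = 237)
t = 256 (t = (-4)**4 = 256)
-116*t + Y = -116*256 + 237 = -29696 + 237 = -29459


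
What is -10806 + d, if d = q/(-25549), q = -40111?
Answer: -276042383/25549 ≈ -10804.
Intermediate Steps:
d = 40111/25549 (d = -40111/(-25549) = -40111*(-1/25549) = 40111/25549 ≈ 1.5700)
-10806 + d = -10806 + 40111/25549 = -276042383/25549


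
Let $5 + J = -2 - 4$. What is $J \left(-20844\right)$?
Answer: $229284$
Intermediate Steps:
$J = -11$ ($J = -5 - 6 = -11$)
$J \left(-20844\right) = \left(-11\right) \left(-20844\right) = 229284$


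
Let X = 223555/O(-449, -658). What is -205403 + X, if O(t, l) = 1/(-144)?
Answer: -32397323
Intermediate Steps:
O(t, l) = -1/144
X = -32191920 (X = 223555/(-1/144) = 223555*(-144) = -32191920)
-205403 + X = -205403 - 32191920 = -32397323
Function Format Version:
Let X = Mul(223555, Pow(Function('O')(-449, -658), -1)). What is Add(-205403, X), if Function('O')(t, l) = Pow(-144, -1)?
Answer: -32397323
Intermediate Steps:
Function('O')(t, l) = Rational(-1, 144)
X = -32191920 (X = Mul(223555, Pow(Rational(-1, 144), -1)) = Mul(223555, -144) = -32191920)
Add(-205403, X) = Add(-205403, -32191920) = -32397323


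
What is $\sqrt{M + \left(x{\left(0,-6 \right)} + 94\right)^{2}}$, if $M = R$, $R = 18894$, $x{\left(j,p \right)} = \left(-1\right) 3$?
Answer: $5 \sqrt{1087} \approx 164.85$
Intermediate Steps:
$x{\left(j,p \right)} = -3$
$M = 18894$
$\sqrt{M + \left(x{\left(0,-6 \right)} + 94\right)^{2}} = \sqrt{18894 + \left(-3 + 94\right)^{2}} = \sqrt{18894 + 91^{2}} = \sqrt{18894 + 8281} = \sqrt{27175} = 5 \sqrt{1087}$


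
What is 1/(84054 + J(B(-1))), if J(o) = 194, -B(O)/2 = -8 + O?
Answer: 1/84248 ≈ 1.1870e-5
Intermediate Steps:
B(O) = 16 - 2*O (B(O) = -2*(-8 + O) = 16 - 2*O)
1/(84054 + J(B(-1))) = 1/(84054 + 194) = 1/84248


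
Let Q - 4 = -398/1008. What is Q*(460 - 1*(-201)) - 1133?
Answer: 630005/504 ≈ 1250.0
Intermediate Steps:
Q = 1817/504 (Q = 4 - 398/1008 = 4 - 398*1/1008 = 4 - 199/504 = 1817/504 ≈ 3.6052)
Q*(460 - 1*(-201)) - 1133 = 1817*(460 - 1*(-201))/504 - 1133 = 1817*(460 + 201)/504 - 1133 = (1817/504)*661 - 1133 = 1201037/504 - 1133 = 630005/504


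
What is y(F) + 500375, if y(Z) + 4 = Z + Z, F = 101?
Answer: 500573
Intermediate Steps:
y(Z) = -4 + 2*Z (y(Z) = -4 + (Z + Z) = -4 + 2*Z)
y(F) + 500375 = (-4 + 2*101) + 500375 = (-4 + 202) + 500375 = 198 + 500375 = 500573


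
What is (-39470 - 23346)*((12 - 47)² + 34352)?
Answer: -2234804832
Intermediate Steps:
(-39470 - 23346)*((12 - 47)² + 34352) = -62816*((-35)² + 34352) = -62816*(1225 + 34352) = -62816*35577 = -2234804832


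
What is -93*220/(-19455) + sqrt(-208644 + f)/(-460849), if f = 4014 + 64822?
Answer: 1364/1297 - 4*I*sqrt(8738)/460849 ≈ 1.0517 - 0.00081135*I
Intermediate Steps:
f = 68836
-93*220/(-19455) + sqrt(-208644 + f)/(-460849) = -93*220/(-19455) + sqrt(-208644 + 68836)/(-460849) = -20460*(-1/19455) + sqrt(-139808)*(-1/460849) = 1364/1297 + (4*I*sqrt(8738))*(-1/460849) = 1364/1297 - 4*I*sqrt(8738)/460849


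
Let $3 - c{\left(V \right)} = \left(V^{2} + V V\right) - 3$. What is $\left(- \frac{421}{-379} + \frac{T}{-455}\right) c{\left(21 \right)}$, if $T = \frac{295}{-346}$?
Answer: $- \frac{5815749546}{5966597} \approx -974.72$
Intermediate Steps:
$T = - \frac{295}{346}$ ($T = 295 \left(- \frac{1}{346}\right) = - \frac{295}{346} \approx -0.8526$)
$c{\left(V \right)} = 6 - 2 V^{2}$ ($c{\left(V \right)} = 3 - \left(\left(V^{2} + V V\right) - 3\right) = 3 - \left(\left(V^{2} + V^{2}\right) - 3\right) = 3 - \left(2 V^{2} - 3\right) = 3 - \left(-3 + 2 V^{2}\right) = 6 - 2 V^{2}$)
$\left(- \frac{421}{-379} + \frac{T}{-455}\right) c{\left(21 \right)} = \left(- \frac{421}{-379} - \frac{295}{346 \left(-455\right)}\right) \left(6 - 2 \cdot 21^{2}\right) = \left(\left(-421\right) \left(- \frac{1}{379}\right) - - \frac{59}{31486}\right) \left(6 - 882\right) = \left(\frac{421}{379} + \frac{59}{31486}\right) \left(6 - 882\right) = \frac{13277967}{11933194} \left(-876\right) = - \frac{5815749546}{5966597}$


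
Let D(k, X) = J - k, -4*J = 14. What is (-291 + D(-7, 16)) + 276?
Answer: -23/2 ≈ -11.500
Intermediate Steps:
J = -7/2 (J = -¼*14 = -7/2 ≈ -3.5000)
D(k, X) = -7/2 - k
(-291 + D(-7, 16)) + 276 = (-291 + (-7/2 - 1*(-7))) + 276 = (-291 + (-7/2 + 7)) + 276 = (-291 + 7/2) + 276 = -575/2 + 276 = -23/2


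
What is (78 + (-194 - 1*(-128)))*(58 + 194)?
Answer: 3024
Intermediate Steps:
(78 + (-194 - 1*(-128)))*(58 + 194) = (78 + (-194 + 128))*252 = (78 - 66)*252 = 12*252 = 3024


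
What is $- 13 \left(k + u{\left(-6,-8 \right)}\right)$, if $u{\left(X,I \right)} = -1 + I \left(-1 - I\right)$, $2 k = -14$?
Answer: $832$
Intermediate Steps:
$k = -7$ ($k = \frac{1}{2} \left(-14\right) = -7$)
$- 13 \left(k + u{\left(-6,-8 \right)}\right) = - 13 \left(-7 - 57\right) = \left(-13\right) \left(-64\right) = 832$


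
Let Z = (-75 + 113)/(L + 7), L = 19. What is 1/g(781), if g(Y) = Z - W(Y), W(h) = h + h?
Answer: -13/20287 ≈ -0.00064080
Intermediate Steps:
W(h) = 2*h
Z = 19/13 (Z = (-75 + 113)/(19 + 7) = 38/26 = 38*(1/26) = 19/13 ≈ 1.4615)
g(Y) = 19/13 - 2*Y
1/g(781) = 1/(19/13 - 2*781) = 1/(19/13 - 1562) = 1/(-20287/13) = -13/20287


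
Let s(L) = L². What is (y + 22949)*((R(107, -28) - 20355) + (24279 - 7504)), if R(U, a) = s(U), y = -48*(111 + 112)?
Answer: 96355905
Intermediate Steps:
y = -10704 (y = -48*223 = -10704)
R(U, a) = U²
(y + 22949)*((R(107, -28) - 20355) + (24279 - 7504)) = (-10704 + 22949)*((107² - 20355) + (24279 - 7504)) = 12245*((11449 - 20355) + 16775) = 12245*(-8906 + 16775) = 12245*7869 = 96355905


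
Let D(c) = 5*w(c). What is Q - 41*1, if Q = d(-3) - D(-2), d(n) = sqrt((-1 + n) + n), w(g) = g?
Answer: -31 + I*sqrt(7) ≈ -31.0 + 2.6458*I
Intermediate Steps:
D(c) = 5*c
d(n) = sqrt(-1 + 2*n)
Q = 10 + I*sqrt(7) (Q = sqrt(-1 + 2*(-3)) - 5*(-2) = sqrt(-1 - 6) - 1*(-10) = sqrt(-7) + 10 = I*sqrt(7) + 10 = 10 + I*sqrt(7) ≈ 10.0 + 2.6458*I)
Q - 41*1 = (10 + I*sqrt(7)) - 41*1 = (10 + I*sqrt(7)) - 41 = -31 + I*sqrt(7)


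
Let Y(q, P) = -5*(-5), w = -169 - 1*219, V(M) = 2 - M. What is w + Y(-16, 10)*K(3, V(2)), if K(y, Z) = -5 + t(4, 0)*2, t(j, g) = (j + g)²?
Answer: 287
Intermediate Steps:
t(j, g) = (g + j)²
w = -388 (w = -169 - 219 = -388)
Y(q, P) = 25
K(y, Z) = 27 (K(y, Z) = -5 + (0 + 4)²*2 = -5 + 4²*2 = -5 + 16*2 = -5 + 32 = 27)
w + Y(-16, 10)*K(3, V(2)) = -388 + 25*27 = -388 + 675 = 287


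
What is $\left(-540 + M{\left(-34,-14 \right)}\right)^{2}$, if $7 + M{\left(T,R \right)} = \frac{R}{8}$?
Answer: $\frac{4818025}{16} \approx 3.0113 \cdot 10^{5}$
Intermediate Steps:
$M{\left(T,R \right)} = -7 + \frac{R}{8}$
$\left(-540 + M{\left(-34,-14 \right)}\right)^{2} = \left(-540 + \left(-7 + \frac{1}{8} \left(-14\right)\right)\right)^{2} = \left(-540 - \frac{35}{4}\right)^{2} = \left(- \frac{2195}{4}\right)^{2} = \frac{4818025}{16}$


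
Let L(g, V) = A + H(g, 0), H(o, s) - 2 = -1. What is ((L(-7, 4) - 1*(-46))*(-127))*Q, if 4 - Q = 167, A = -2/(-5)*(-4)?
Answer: 4699127/5 ≈ 9.3983e+5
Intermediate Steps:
H(o, s) = 1 (H(o, s) = 2 - 1 = 1)
A = -8/5 (A = -2*(-⅕)*(-4) = (⅖)*(-4) = -8/5 ≈ -1.6000)
Q = -163 (Q = 4 - 1*167 = 4 - 167 = -163)
L(g, V) = -⅗ (L(g, V) = -8/5 + 1 = -⅗)
((L(-7, 4) - 1*(-46))*(-127))*Q = ((-⅗ - 1*(-46))*(-127))*(-163) = ((-⅗ + 46)*(-127))*(-163) = ((227/5)*(-127))*(-163) = -28829/5*(-163) = 4699127/5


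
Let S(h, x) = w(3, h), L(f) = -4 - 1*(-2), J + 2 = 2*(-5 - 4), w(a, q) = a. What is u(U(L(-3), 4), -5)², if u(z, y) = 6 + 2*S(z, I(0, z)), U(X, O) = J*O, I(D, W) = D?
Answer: 144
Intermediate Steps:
J = -20 (J = -2 + 2*(-5 - 4) = -2 + 2*(-9) = -2 - 18 = -20)
L(f) = -2 (L(f) = -4 + 2 = -2)
U(X, O) = -20*O
S(h, x) = 3
u(z, y) = 12 (u(z, y) = 6 + 2*3 = 6 + 6 = 12)
u(U(L(-3), 4), -5)² = 12² = 144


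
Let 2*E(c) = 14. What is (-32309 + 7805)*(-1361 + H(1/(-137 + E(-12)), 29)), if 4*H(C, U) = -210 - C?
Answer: 2251363197/65 ≈ 3.4636e+7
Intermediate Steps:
E(c) = 7 (E(c) = (½)*14 = 7)
H(C, U) = -105/2 - C/4 (H(C, U) = (-210 - C)/4 = -105/2 - C/4)
(-32309 + 7805)*(-1361 + H(1/(-137 + E(-12)), 29)) = (-32309 + 7805)*(-1361 + (-105/2 - 1/(4*(-137 + 7)))) = -24504*(-1361 + (-105/2 - ¼/(-130))) = -24504*(-1361 + (-105/2 - ¼*(-1/130))) = -24504*(-1361 + (-105/2 + 1/520)) = -24504*(-1361 - 27299/520) = -24504*(-735019/520) = 2251363197/65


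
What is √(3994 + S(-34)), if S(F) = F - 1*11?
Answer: √3949 ≈ 62.841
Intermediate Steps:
S(F) = -11 + F (S(F) = F - 11 = -11 + F)
√(3994 + S(-34)) = √(3994 + (-11 - 34)) = √(3994 - 45) = √3949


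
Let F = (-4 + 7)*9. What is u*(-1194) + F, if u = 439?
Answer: -524139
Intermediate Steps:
F = 27 (F = 3*9 = 27)
u*(-1194) + F = 439*(-1194) + 27 = -524166 + 27 = -524139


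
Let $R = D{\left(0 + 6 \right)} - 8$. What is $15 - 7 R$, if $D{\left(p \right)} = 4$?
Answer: $43$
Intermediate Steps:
$R = -4$ ($R = 4 - 8 = -4$)
$15 - 7 R = 15 - -28 = 15 + 28 = 43$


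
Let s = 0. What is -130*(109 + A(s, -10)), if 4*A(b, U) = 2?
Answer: -14235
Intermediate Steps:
A(b, U) = 1/2 (A(b, U) = (1/4)*2 = 1/2)
-130*(109 + A(s, -10)) = -130*(109 + 1/2) = -130*219/2 = -14235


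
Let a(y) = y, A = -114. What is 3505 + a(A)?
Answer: 3391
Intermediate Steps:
3505 + a(A) = 3505 - 114 = 3391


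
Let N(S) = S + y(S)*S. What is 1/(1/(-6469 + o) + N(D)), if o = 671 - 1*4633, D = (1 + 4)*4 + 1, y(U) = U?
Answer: 10431/4819121 ≈ 0.0021645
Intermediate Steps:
D = 21 (D = 5*4 + 1 = 20 + 1 = 21)
o = -3962 (o = 671 - 4633 = -3962)
N(S) = S + S² (N(S) = S + S*S = S + S²)
1/(1/(-6469 + o) + N(D)) = 1/(1/(-6469 - 3962) + 21*(1 + 21)) = 1/(1/(-10431) + 21*22) = 1/(-1/10431 + 462) = 1/(4819121/10431) = 10431/4819121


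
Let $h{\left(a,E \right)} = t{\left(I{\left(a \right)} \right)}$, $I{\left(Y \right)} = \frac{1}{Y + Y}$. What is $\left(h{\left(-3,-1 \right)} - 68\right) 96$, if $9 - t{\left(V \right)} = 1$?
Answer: $-5760$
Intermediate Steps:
$I{\left(Y \right)} = \frac{1}{2 Y}$
$t{\left(V \right)} = 8$ ($t{\left(V \right)} = 9 - 1 = 8$)
$h{\left(a,E \right)} = 8$
$\left(h{\left(-3,-1 \right)} - 68\right) 96 = \left(8 - 68\right) 96 = \left(-60\right) 96 = -5760$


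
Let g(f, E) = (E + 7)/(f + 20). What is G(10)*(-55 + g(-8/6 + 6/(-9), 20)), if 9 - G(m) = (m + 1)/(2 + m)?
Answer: -10379/24 ≈ -432.46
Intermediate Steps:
g(f, E) = (7 + E)/(20 + f)
G(m) = 9 - (1 + m)/(2 + m) (G(m) = 9 - (m + 1)/(2 + m) = 9 - (1 + m)/(2 + m))
G(10)*(-55 + g(-8/6 + 6/(-9), 20)) = ((17 + 8*10)/(2 + 10))*(-55 + (7 + 20)/(20 + (-8/6 + 6/(-9)))) = ((17 + 80)/12)*(-55 + 27/(20 + (-8*1/6 + 6*(-1/9)))) = ((1/12)*97)*(-55 + 27/(20 + (-4/3 - 2/3))) = 97*(-55 + 27/(20 - 2))/12 = 97*(-55 + 27/18)/12 = 97*(-55 + (1/18)*27)/12 = 97*(-55 + 3/2)/12 = (97/12)*(-107/2) = -10379/24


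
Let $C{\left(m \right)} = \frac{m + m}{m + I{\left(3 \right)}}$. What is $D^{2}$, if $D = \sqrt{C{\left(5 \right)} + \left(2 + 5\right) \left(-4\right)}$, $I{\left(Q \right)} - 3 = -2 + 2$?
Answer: $- \frac{107}{4} \approx -26.75$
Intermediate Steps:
$I{\left(Q \right)} = 3$ ($I{\left(Q \right)} = 3 + \left(-2 + 2\right) = 3 + 0 = 3$)
$C{\left(m \right)} = \frac{2 m}{3 + m}$ ($C{\left(m \right)} = \frac{m + m}{m + 3} = \frac{2 m}{3 + m}$)
$D = \frac{i \sqrt{107}}{2}$ ($D = \sqrt{2 \cdot 5 \frac{1}{3 + 5} + \left(2 + 5\right) \left(-4\right)} = \sqrt{2 \cdot 5 \cdot \frac{1}{8} + 7 \left(-4\right)} = \sqrt{2 \cdot 5 \cdot \frac{1}{8} - 28} = \sqrt{\frac{5}{4} - 28} = \sqrt{- \frac{107}{4}} = \frac{i \sqrt{107}}{2} \approx 5.172 i$)
$D^{2} = \left(\frac{i \sqrt{107}}{2}\right)^{2} = - \frac{107}{4}$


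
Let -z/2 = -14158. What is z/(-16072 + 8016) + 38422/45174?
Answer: -121202419/45490218 ≈ -2.6644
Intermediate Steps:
z = 28316 (z = -2*(-14158) = 28316)
z/(-16072 + 8016) + 38422/45174 = 28316/(-16072 + 8016) + 38422/45174 = 28316/(-8056) + 38422*(1/45174) = 28316*(-1/8056) + 19211/22587 = -7079/2014 + 19211/22587 = -121202419/45490218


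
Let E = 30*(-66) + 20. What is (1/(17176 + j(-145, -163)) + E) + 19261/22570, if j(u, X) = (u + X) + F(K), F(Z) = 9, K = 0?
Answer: -746266133933/380913890 ≈ -1959.1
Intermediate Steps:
j(u, X) = 9 + X + u (j(u, X) = (u + X) + 9 = (X + u) + 9 = 9 + X + u)
E = -1960 (E = -1980 + 20 = -1960)
(1/(17176 + j(-145, -163)) + E) + 19261/22570 = (1/(17176 + (9 - 163 - 145)) - 1960) + 19261/22570 = (1/(17176 - 299) - 1960) + 19261*(1/22570) = (1/16877 - 1960) + 19261/22570 = -33078919/16877 + 19261/22570 = -746266133933/380913890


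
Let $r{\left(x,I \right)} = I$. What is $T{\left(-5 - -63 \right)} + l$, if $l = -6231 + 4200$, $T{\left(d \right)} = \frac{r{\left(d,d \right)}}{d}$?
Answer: $-2030$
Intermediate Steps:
$T{\left(d \right)} = 1$ ($T{\left(d \right)} = \frac{d}{d} = 1$)
$l = -2031$
$T{\left(-5 - -63 \right)} + l = 1 - 2031 = -2030$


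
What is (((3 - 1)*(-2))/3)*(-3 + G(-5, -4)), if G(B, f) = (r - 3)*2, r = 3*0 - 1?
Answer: 44/3 ≈ 14.667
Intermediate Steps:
r = -1 (r = 0 - 1 = -1)
G(B, f) = -8 (G(B, f) = (-1 - 3)*2 = -4*2 = -8)
(((3 - 1)*(-2))/3)*(-3 + G(-5, -4)) = (((3 - 1)*(-2))/3)*(-3 - 8) = ((2*(-2))*(⅓))*(-11) = -4*⅓*(-11) = -4/3*(-11) = 44/3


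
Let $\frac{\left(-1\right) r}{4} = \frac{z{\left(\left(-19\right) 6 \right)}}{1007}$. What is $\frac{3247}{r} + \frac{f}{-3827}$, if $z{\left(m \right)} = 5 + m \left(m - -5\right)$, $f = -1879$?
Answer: $- \frac{12419821487}{190293748} \approx -65.267$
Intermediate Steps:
$z{\left(m \right)} = 5 + m \left(5 + m\right)$ ($z{\left(m \right)} = 5 + m \left(m + 5\right) = 5 + m \left(5 + m\right)$)
$r = - \frac{49724}{1007}$ ($r = - 4 \frac{5 + \left(\left(-19\right) 6\right)^{2} + 5 \left(\left(-19\right) 6\right)}{1007} = - 4 \left(5 + \left(-114\right)^{2} + 5 \left(-114\right)\right) \frac{1}{1007} = - 4 \left(5 + 12996 - 570\right) \frac{1}{1007} = - 4 \cdot 12431 \cdot \frac{1}{1007} = \left(-4\right) \frac{12431}{1007} = - \frac{49724}{1007} \approx -49.378$)
$\frac{3247}{r} + \frac{f}{-3827} = \frac{3247}{- \frac{49724}{1007}} - \frac{1879}{-3827} = 3247 \left(- \frac{1007}{49724}\right) - - \frac{1879}{3827} = - \frac{3269729}{49724} + \frac{1879}{3827} = - \frac{12419821487}{190293748}$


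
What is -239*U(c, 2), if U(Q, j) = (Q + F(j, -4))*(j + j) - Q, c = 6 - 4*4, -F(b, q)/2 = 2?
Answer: 10994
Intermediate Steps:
F(b, q) = -4 (F(b, q) = -2*2 = -4)
c = -10 (c = 6 - 16 = -10)
U(Q, j) = -Q + 2*j*(-4 + Q) (U(Q, j) = (Q - 4)*(j + j) - Q = (-4 + Q)*(2*j) - Q = 2*j*(-4 + Q) - Q = -Q + 2*j*(-4 + Q))
-239*U(c, 2) = -239*(-1*(-10) - 8*2 + 2*(-10)*2) = -239*(10 - 16 - 40) = -239*(-46) = 10994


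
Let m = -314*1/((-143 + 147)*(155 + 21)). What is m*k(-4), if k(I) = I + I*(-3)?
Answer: -157/44 ≈ -3.5682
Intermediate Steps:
k(I) = -2*I (k(I) = I - 3*I = -2*I)
m = -157/352 (m = -314/(4*176) = -314/704 = -314*1/704 = -157/352 ≈ -0.44602)
m*k(-4) = -(-157)*(-4)/176 = -157/352*8 = -157/44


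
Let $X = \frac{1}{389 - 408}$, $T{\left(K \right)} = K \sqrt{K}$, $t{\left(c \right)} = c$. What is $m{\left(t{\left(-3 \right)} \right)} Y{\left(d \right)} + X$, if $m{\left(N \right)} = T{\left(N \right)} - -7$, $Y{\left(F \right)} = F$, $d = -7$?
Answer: $- \frac{932}{19} + 21 i \sqrt{3} \approx -49.053 + 36.373 i$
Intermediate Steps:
$T{\left(K \right)} = K^{\frac{3}{2}}$
$m{\left(N \right)} = 7 + N^{\frac{3}{2}}$ ($m{\left(N \right)} = N^{\frac{3}{2}} - -7 = N^{\frac{3}{2}} + 7 = 7 + N^{\frac{3}{2}}$)
$X = - \frac{1}{19}$ ($X = \frac{1}{-19} = - \frac{1}{19} \approx -0.052632$)
$m{\left(t{\left(-3 \right)} \right)} Y{\left(d \right)} + X = \left(7 + \left(-3\right)^{\frac{3}{2}}\right) \left(-7\right) - \frac{1}{19} = \left(7 - 3 i \sqrt{3}\right) \left(-7\right) - \frac{1}{19} = \left(-49 + 21 i \sqrt{3}\right) - \frac{1}{19} = - \frac{932}{19} + 21 i \sqrt{3}$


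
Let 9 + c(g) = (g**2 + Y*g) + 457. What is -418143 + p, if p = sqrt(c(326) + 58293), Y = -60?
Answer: -418143 + sqrt(145457) ≈ -4.1776e+5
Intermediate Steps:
c(g) = 448 + g**2 - 60*g (c(g) = -9 + ((g**2 - 60*g) + 457) = -9 + (457 + g**2 - 60*g) = 448 + g**2 - 60*g)
p = sqrt(145457) (p = sqrt((448 + 326**2 - 60*326) + 58293) = sqrt((448 + 106276 - 19560) + 58293) = sqrt(87164 + 58293) = sqrt(145457) ≈ 381.39)
-418143 + p = -418143 + sqrt(145457)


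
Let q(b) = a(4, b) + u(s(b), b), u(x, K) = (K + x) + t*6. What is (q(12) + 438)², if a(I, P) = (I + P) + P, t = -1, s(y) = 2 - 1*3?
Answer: 221841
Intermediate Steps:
s(y) = -1 (s(y) = 2 - 3 = -1)
a(I, P) = I + 2*P
u(x, K) = -6 + K + x (u(x, K) = (K + x) - 1*6 = (K + x) - 6 = -6 + K + x)
q(b) = -3 + 3*b (q(b) = (4 + 2*b) + (-6 + b - 1) = (4 + 2*b) + (-7 + b) = -3 + 3*b)
(q(12) + 438)² = ((-3 + 3*12) + 438)² = ((-3 + 36) + 438)² = (33 + 438)² = 471² = 221841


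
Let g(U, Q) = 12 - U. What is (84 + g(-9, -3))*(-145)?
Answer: -15225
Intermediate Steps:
(84 + g(-9, -3))*(-145) = (84 + (12 - 1*(-9)))*(-145) = (84 + (12 + 9))*(-145) = (84 + 21)*(-145) = 105*(-145) = -15225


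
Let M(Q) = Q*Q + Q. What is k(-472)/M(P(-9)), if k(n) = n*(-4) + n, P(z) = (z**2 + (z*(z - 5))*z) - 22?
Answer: 236/192425 ≈ 0.0012265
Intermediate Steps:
P(z) = -22 + z**2 + z**2*(-5 + z) (P(z) = (z**2 + (z*(-5 + z))*z) - 22 = (z**2 + z**2*(-5 + z)) - 22 = -22 + z**2 + z**2*(-5 + z))
M(Q) = Q + Q**2 (M(Q) = Q**2 + Q = Q + Q**2)
k(n) = -3*n (k(n) = -4*n + n = -3*n)
k(-472)/M(P(-9)) = (-3*(-472))/(((-22 + (-9)**3 - 4*(-9)**2)*(1 + (-22 + (-9)**3 - 4*(-9)**2)))) = 1416/(((-22 - 729 - 4*81)*(1 + (-22 - 729 - 4*81)))) = 1416/(((-22 - 729 - 324)*(1 + (-22 - 729 - 324)))) = 1416/((-1075*(1 - 1075))) = 1416/((-1075*(-1074))) = 1416/1154550 = 1416*(1/1154550) = 236/192425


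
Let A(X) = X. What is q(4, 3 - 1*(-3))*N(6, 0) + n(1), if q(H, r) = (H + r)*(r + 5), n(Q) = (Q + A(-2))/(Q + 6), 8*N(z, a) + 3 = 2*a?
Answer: -1159/28 ≈ -41.393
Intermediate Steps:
N(z, a) = -3/8 + a/4 (N(z, a) = -3/8 + (2*a)/8 = -3/8 + a/4)
n(Q) = (-2 + Q)/(6 + Q) (n(Q) = (Q - 2)/(Q + 6) = (-2 + Q)/(6 + Q))
q(H, r) = (5 + r)*(H + r) (q(H, r) = (H + r)*(5 + r) = (5 + r)*(H + r))
q(4, 3 - 1*(-3))*N(6, 0) + n(1) = ((3 - 1*(-3))² + 5*4 + 5*(3 - 1*(-3)) + 4*(3 - 1*(-3)))*(-3/8 + (¼)*0) + (-2 + 1)/(6 + 1) = ((3 + 3)² + 20 + 5*(3 + 3) + 4*(3 + 3))*(-3/8 + 0) - 1/7 = (6² + 20 + 5*6 + 4*6)*(-3/8) + (⅐)*(-1) = (36 + 20 + 30 + 24)*(-3/8) - ⅐ = 110*(-3/8) - ⅐ = -165/4 - ⅐ = -1159/28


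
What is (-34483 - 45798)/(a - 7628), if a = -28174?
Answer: 80281/35802 ≈ 2.2424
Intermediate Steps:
(-34483 - 45798)/(a - 7628) = (-34483 - 45798)/(-28174 - 7628) = -80281/(-35802) = -80281*(-1/35802) = 80281/35802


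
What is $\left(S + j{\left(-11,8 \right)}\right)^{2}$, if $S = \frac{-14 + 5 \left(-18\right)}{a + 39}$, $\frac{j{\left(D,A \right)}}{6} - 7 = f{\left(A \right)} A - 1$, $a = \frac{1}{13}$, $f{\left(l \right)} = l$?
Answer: $\frac{2809212004}{16129} \approx 1.7417 \cdot 10^{5}$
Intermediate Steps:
$a = \frac{1}{13} \approx 0.076923$
$j{\left(D,A \right)} = 36 + 6 A^{2}$ ($j{\left(D,A \right)} = 42 + 6 \left(A A - 1\right) = 42 + 6 \left(A^{2} - 1\right) = 42 + 6 \left(-1 + A^{2}\right) = 42 + \left(-6 + 6 A^{2}\right) = 36 + 6 A^{2}$)
$S = - \frac{338}{127}$ ($S = \frac{-14 + 5 \left(-18\right)}{\frac{1}{13} + 39} = \frac{-14 - 90}{\frac{508}{13}} = \left(-104\right) \frac{13}{508} = - \frac{338}{127} \approx -2.6614$)
$\left(S + j{\left(-11,8 \right)}\right)^{2} = \left(- \frac{338}{127} + \left(36 + 6 \cdot 8^{2}\right)\right)^{2} = \left(- \frac{338}{127} + \left(36 + 6 \cdot 64\right)\right)^{2} = \left(- \frac{338}{127} + \left(36 + 384\right)\right)^{2} = \left(- \frac{338}{127} + 420\right)^{2} = \left(\frac{53002}{127}\right)^{2} = \frac{2809212004}{16129}$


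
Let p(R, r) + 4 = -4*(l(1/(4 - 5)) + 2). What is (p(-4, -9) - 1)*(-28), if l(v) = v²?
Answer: 476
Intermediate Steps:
p(R, r) = -16 (p(R, r) = -4 - 4*((1/(4 - 5))² + 2) = -4 - 4*((1/(-1))² + 2) = -4 - 4*((-1)² + 2) = -4 - 4*(1 + 2) = -4 - 4*3 = -4 - 12 = -16)
(p(-4, -9) - 1)*(-28) = (-16 - 1)*(-28) = -17*(-28) = 476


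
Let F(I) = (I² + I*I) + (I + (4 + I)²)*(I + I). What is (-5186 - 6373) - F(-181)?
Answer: 11198495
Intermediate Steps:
F(I) = 2*I² + 2*I*(I + (4 + I)²) (F(I) = (I² + I²) + (I + (4 + I)²)*(2*I) = 2*I² + 2*I*(I + (4 + I)²))
(-5186 - 6373) - F(-181) = (-5186 - 6373) - 2*(-181)*((4 - 181)² + 2*(-181)) = -11559 - 2*(-181)*((-177)² - 362) = -11559 - 2*(-181)*(31329 - 362) = -11559 - 2*(-181)*30967 = -11559 - 1*(-11210054) = -11559 + 11210054 = 11198495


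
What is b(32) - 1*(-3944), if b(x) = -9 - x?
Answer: 3903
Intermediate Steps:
b(32) - 1*(-3944) = (-9 - 1*32) - 1*(-3944) = (-9 - 32) + 3944 = -41 + 3944 = 3903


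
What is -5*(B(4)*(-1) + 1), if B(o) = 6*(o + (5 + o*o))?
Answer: 745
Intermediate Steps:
B(o) = 30 + 6*o + 6*o² (B(o) = 6*(o + (5 + o²)) = 6*(5 + o + o²) = 30 + 6*o + 6*o²)
-5*(B(4)*(-1) + 1) = -5*((30 + 6*4 + 6*4²)*(-1) + 1) = -5*((30 + 24 + 6*16)*(-1) + 1) = -5*((30 + 24 + 96)*(-1) + 1) = -5*(150*(-1) + 1) = -5*(-150 + 1) = -5*(-149) = 745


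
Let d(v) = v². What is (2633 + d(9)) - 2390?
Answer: 324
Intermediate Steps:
(2633 + d(9)) - 2390 = (2633 + 9²) - 2390 = (2633 + 81) - 2390 = 2714 - 2390 = 324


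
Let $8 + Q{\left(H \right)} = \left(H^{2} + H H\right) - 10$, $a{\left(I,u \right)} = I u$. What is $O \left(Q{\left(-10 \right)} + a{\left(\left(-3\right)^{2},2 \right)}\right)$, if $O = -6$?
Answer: $-1200$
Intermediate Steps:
$Q{\left(H \right)} = -18 + 2 H^{2}$ ($Q{\left(H \right)} = -8 - \left(10 - H^{2} - H H\right) = -8 + \left(\left(H^{2} + H^{2}\right) - 10\right) = -8 + \left(2 H^{2} - 10\right) = -8 + \left(-10 + 2 H^{2}\right) = -18 + 2 H^{2}$)
$O \left(Q{\left(-10 \right)} + a{\left(\left(-3\right)^{2},2 \right)}\right) = - 6 \left(\left(-18 + 2 \left(-10\right)^{2}\right) + \left(-3\right)^{2} \cdot 2\right) = - 6 \left(\left(-18 + 2 \cdot 100\right) + 9 \cdot 2\right) = - 6 \left(\left(-18 + 200\right) + 18\right) = - 6 \left(182 + 18\right) = \left(-6\right) 200 = -1200$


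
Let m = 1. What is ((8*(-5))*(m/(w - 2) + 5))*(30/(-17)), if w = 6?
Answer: 6300/17 ≈ 370.59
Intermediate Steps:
((8*(-5))*(m/(w - 2) + 5))*(30/(-17)) = ((8*(-5))*(1/(6 - 2) + 5))*(30/(-17)) = (-40*(1/4 + 5))*(30*(-1/17)) = -40*((¼)*1 + 5)*(-30/17) = -40*(¼ + 5)*(-30/17) = -40*21/4*(-30/17) = -210*(-30/17) = 6300/17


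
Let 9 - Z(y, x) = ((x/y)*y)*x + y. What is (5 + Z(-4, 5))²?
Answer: 49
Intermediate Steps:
Z(y, x) = 9 - y - x² (Z(y, x) = 9 - (((x/y)*y)*x + y) = 9 - (x*x + y) = 9 - (x² + y) = 9 - (y + x²) = 9 + (-y - x²) = 9 - y - x²)
(5 + Z(-4, 5))² = (5 + (9 - 1*(-4) - 1*5²))² = (5 + (9 + 4 - 1*25))² = (5 + (9 + 4 - 25))² = (5 - 12)² = (-7)² = 49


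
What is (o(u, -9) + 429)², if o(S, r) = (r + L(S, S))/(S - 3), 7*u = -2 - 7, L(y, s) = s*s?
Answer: 9090225/49 ≈ 1.8551e+5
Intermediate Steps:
L(y, s) = s²
u = -9/7 (u = (-2 - 7)/7 = (⅐)*(-9) = -9/7 ≈ -1.2857)
o(S, r) = (r + S²)/(-3 + S) (o(S, r) = (r + S²)/(S - 3) = (r + S²)/(-3 + S))
(o(u, -9) + 429)² = ((-9 + (-9/7)²)/(-3 - 9/7) + 429)² = ((-9 + 81/49)/(-30/7) + 429)² = (-7/30*(-360/49) + 429)² = (12/7 + 429)² = (3015/7)² = 9090225/49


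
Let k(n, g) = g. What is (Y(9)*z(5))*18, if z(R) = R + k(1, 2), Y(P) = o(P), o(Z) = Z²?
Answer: 10206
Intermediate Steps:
Y(P) = P²
z(R) = 2 + R (z(R) = R + 2 = 2 + R)
(Y(9)*z(5))*18 = (9²*(2 + 5))*18 = (81*7)*18 = 567*18 = 10206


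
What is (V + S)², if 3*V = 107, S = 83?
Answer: 126736/9 ≈ 14082.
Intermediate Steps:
V = 107/3 (V = (⅓)*107 = 107/3 ≈ 35.667)
(V + S)² = (107/3 + 83)² = (356/3)² = 126736/9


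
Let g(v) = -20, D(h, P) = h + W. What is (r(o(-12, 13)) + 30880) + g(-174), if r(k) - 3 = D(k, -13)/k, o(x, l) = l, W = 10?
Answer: 401242/13 ≈ 30865.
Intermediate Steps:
D(h, P) = 10 + h (D(h, P) = h + 10 = 10 + h)
r(k) = 3 + (10 + k)/k
(r(o(-12, 13)) + 30880) + g(-174) = ((4 + 10/13) + 30880) - 20 = (62/13 + 30880) - 20 = 401502/13 - 20 = 401242/13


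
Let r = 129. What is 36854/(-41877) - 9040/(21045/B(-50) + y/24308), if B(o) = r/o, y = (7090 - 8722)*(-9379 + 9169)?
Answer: 2050519591534/8910686512827 ≈ 0.23012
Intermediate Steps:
y = 342720 (y = -1632*(-210) = 342720)
B(o) = 129/o
36854/(-41877) - 9040/(21045/B(-50) + y/24308) = 36854/(-41877) - 9040/(21045/((129/(-50))) + 342720/24308) = 36854*(-1/41877) - 9040/(21045/((129*(-1/50))) + 342720*(1/24308)) = -36854/41877 - 9040/(21045/(-129/50) + 85680/6077) = -36854/41877 - 9040/(21045*(-50/129) + 85680/6077) = -36854/41877 - 9040/(-350750/43 + 85680/6077) = -36854/41877 - 9040/(-2127823510/261311) = -36854/41877 - 9040*(-261311/2127823510) = -36854/41877 + 236225144/212782351 = 2050519591534/8910686512827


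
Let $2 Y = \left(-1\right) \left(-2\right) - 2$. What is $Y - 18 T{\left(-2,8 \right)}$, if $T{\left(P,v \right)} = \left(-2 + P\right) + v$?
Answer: $-72$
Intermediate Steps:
$T{\left(P,v \right)} = -2 + P + v$
$Y = 0$ ($Y = \frac{\left(-1\right) \left(-2\right) - 2}{2} = \frac{2 - 2}{2} = \frac{1}{2} \cdot 0 = 0$)
$Y - 18 T{\left(-2,8 \right)} = 0 - 18 \left(-2 - 2 + 8\right) = 0 - 72 = -72$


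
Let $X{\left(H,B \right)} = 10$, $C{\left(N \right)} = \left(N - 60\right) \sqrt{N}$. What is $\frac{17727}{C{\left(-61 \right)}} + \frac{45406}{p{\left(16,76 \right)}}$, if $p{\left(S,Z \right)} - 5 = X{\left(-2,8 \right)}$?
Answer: $\frac{45406}{15} + \frac{17727 i \sqrt{61}}{7381} \approx 3027.1 + 18.758 i$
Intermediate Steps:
$C{\left(N \right)} = \sqrt{N} \left(-60 + N\right)$ ($C{\left(N \right)} = \left(N - 60\right) \sqrt{N} = \left(-60 + N\right) \sqrt{N} = \sqrt{N} \left(-60 + N\right)$)
$p{\left(S,Z \right)} = 15$ ($p{\left(S,Z \right)} = 5 + 10 = 15$)
$\frac{17727}{C{\left(-61 \right)}} + \frac{45406}{p{\left(16,76 \right)}} = \frac{17727}{\sqrt{-61} \left(-60 - 61\right)} + \frac{45406}{15} = \frac{17727}{i \sqrt{61} \left(-121\right)} + 45406 \cdot \frac{1}{15} = \frac{17727}{\left(-121\right) i \sqrt{61}} + \frac{45406}{15} = 17727 \frac{i \sqrt{61}}{7381} + \frac{45406}{15} = \frac{17727 i \sqrt{61}}{7381} + \frac{45406}{15} = \frac{45406}{15} + \frac{17727 i \sqrt{61}}{7381}$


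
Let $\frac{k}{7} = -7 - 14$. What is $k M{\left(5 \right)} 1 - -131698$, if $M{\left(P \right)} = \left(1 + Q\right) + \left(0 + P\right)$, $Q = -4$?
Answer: $131404$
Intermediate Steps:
$M{\left(P \right)} = -3 + P$ ($M{\left(P \right)} = \left(1 - 4\right) + \left(0 + P\right) = -3 + P$)
$k = -147$ ($k = 7 \left(-7 - 14\right) = 7 \left(-21\right) = -147$)
$k M{\left(5 \right)} 1 - -131698 = - 147 \left(-3 + 5\right) 1 - -131698 = \left(-147\right) 2 \cdot 1 + 131698 = \left(-294\right) 1 + 131698 = -294 + 131698 = 131404$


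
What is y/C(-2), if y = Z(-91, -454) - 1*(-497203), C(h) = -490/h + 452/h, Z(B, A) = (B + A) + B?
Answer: 496567/19 ≈ 26135.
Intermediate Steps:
Z(B, A) = A + 2*B (Z(B, A) = (A + B) + B = A + 2*B)
C(h) = -38/h
y = 496567 (y = (-454 + 2*(-91)) - 1*(-497203) = (-454 - 182) + 497203 = -636 + 497203 = 496567)
y/C(-2) = 496567/((-38/(-2))) = 496567/((-38*(-1/2))) = 496567/19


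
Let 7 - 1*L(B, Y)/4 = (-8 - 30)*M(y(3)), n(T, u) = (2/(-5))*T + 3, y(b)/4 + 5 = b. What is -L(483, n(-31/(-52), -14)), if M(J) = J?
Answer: 1188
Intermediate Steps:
y(b) = -20 + 4*b
n(T, u) = 3 - 2*T/5 (n(T, u) = (2*(-1/5))*T + 3 = -2*T/5 + 3 = 3 - 2*T/5)
L(B, Y) = -1188 (L(B, Y) = 28 - 4*(-8 - 30)*(-20 + 4*3) = 28 - (-152)*(-20 + 12) = 28 - (-152)*(-8) = 28 - 4*304 = 28 - 1216 = -1188)
-L(483, n(-31/(-52), -14)) = -1*(-1188) = 1188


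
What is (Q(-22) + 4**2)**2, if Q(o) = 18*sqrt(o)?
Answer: -6872 + 576*I*sqrt(22) ≈ -6872.0 + 2701.7*I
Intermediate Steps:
(Q(-22) + 4**2)**2 = (18*sqrt(-22) + 4**2)**2 = (18*(I*sqrt(22)) + 16)**2 = (18*I*sqrt(22) + 16)**2 = (16 + 18*I*sqrt(22))**2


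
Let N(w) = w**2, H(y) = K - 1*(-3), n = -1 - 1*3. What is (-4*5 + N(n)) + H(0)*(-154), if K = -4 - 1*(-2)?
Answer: -158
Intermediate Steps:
K = -2 (K = -4 + 2 = -2)
n = -4 (n = -1 - 3 = -4)
H(y) = 1 (H(y) = -2 - 1*(-3) = -2 + 3 = 1)
(-4*5 + N(n)) + H(0)*(-154) = (-4*5 + (-4)**2) + 1*(-154) = (-20 + 16) - 154 = -4 - 154 = -158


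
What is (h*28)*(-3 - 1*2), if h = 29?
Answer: -4060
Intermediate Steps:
(h*28)*(-3 - 1*2) = (29*28)*(-3 - 1*2) = 812*(-3 - 2) = 812*(-5) = -4060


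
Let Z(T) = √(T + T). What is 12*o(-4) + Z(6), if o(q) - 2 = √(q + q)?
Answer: 24 + 2*√3 + 24*I*√2 ≈ 27.464 + 33.941*I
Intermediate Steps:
Z(T) = √2*√T (Z(T) = √(2*T) = √2*√T)
o(q) = 2 + √2*√q (o(q) = 2 + √(q + q) = 2 + √(2*q) = 2 + √2*√q)
12*o(-4) + Z(6) = 12*(2 + √2*√(-4)) + √2*√6 = 12*(2 + √2*(2*I)) + 2*√3 = 12*(2 + 2*I*√2) + 2*√3 = (24 + 24*I*√2) + 2*√3 = 24 + 2*√3 + 24*I*√2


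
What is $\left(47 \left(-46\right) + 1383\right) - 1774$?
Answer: $-2553$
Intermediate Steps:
$\left(47 \left(-46\right) + 1383\right) - 1774 = \left(-2162 + 1383\right) - 1774 = -779 - 1774 = -2553$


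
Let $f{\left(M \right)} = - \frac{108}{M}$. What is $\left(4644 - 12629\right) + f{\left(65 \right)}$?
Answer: $- \frac{519133}{65} \approx -7986.7$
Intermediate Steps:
$\left(4644 - 12629\right) + f{\left(65 \right)} = \left(4644 - 12629\right) - \frac{108}{65} = -7985 - \frac{108}{65} = - \frac{519133}{65}$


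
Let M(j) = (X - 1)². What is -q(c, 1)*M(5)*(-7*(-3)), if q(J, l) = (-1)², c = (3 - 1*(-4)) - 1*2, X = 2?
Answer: -21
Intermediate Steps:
c = 5 (c = (3 + 4) - 2 = 7 - 2 = 5)
q(J, l) = 1
M(j) = 1 (M(j) = (2 - 1)² = 1² = 1)
-q(c, 1)*M(5)*(-7*(-3)) = -1*1*(-7*(-3)) = -21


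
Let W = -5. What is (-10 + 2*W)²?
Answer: 400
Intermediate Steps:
(-10 + 2*W)² = (-10 + 2*(-5))² = (-10 - 10)² = (-20)² = 400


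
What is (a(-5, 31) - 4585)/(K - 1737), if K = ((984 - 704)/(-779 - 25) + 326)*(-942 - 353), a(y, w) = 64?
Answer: 908721/85114657 ≈ 0.010676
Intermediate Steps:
K = -84765520/201 (K = (280/(-804) + 326)*(-1295) = (280*(-1/804) + 326)*(-1295) = (-70/201 + 326)*(-1295) = (65456/201)*(-1295) = -84765520/201 ≈ -4.2172e+5)
(a(-5, 31) - 4585)/(K - 1737) = (64 - 4585)/(-84765520/201 - 1737) = -4521/(-85114657/201) = -4521*(-201/85114657) = 908721/85114657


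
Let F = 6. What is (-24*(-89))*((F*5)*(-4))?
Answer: -256320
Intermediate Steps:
(-24*(-89))*((F*5)*(-4)) = (-24*(-89))*((6*5)*(-4)) = 2136*(30*(-4)) = 2136*(-120) = -256320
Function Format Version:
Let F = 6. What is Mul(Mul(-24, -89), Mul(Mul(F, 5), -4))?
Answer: -256320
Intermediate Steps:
Mul(Mul(-24, -89), Mul(Mul(F, 5), -4)) = Mul(Mul(-24, -89), Mul(Mul(6, 5), -4)) = Mul(2136, Mul(30, -4)) = Mul(2136, -120) = -256320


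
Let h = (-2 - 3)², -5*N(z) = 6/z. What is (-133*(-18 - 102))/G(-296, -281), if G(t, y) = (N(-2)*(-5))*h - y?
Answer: 7980/103 ≈ 77.476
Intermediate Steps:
N(z) = -6/(5*z)
h = 25 (h = (-5)² = 25)
G(t, y) = -75 - y (G(t, y) = (-6/5/(-2)*(-5))*25 - y = (-6/5*(-½)*(-5))*25 - y = ((⅗)*(-5))*25 - y = -3*25 - y = -75 - y)
(-133*(-18 - 102))/G(-296, -281) = (-133*(-18 - 102))/(-75 - 1*(-281)) = (-133*(-120))/(-75 + 281) = 15960/206 = 15960*(1/206) = 7980/103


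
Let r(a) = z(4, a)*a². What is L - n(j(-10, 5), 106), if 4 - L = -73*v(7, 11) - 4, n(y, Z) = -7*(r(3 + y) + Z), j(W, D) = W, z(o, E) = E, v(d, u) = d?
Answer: -1140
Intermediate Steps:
r(a) = a³ (r(a) = a*a² = a³)
n(y, Z) = -7*Z - 7*(3 + y)³ (n(y, Z) = -7*((3 + y)³ + Z) = -7*(Z + (3 + y)³) = -7*Z - 7*(3 + y)³)
L = 519 (L = 4 - (-73*7 - 4) = 4 - (-511 - 4) = 4 - 1*(-515) = 4 + 515 = 519)
L - n(j(-10, 5), 106) = 519 - (-7*106 - 7*(3 - 10)³) = 519 - (-742 - 7*(-7)³) = 519 - (-742 - 7*(-343)) = 519 - (-742 + 2401) = 519 - 1*1659 = 519 - 1659 = -1140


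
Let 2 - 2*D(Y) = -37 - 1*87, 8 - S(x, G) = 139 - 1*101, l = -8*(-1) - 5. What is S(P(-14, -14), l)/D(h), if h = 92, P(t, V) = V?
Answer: -10/21 ≈ -0.47619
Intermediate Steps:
l = 3 (l = 8 - 5 = 3)
S(x, G) = -30 (S(x, G) = 8 - (139 - 1*101) = 8 - (139 - 101) = 8 - 1*38 = 8 - 38 = -30)
D(Y) = 63 (D(Y) = 1 - (-37 - 1*87)/2 = 1 - (-37 - 87)/2 = 1 - 1/2*(-124) = 1 + 62 = 63)
S(P(-14, -14), l)/D(h) = -30/63 = -30*1/63 = -10/21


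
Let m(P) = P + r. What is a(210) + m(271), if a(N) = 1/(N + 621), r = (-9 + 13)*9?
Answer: 255118/831 ≈ 307.00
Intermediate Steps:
r = 36 (r = 4*9 = 36)
a(N) = 1/(621 + N)
m(P) = 36 + P (m(P) = P + 36 = 36 + P)
a(210) + m(271) = 1/(621 + 210) + (36 + 271) = 1/831 + 307 = 255118/831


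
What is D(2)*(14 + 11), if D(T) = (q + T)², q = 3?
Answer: 625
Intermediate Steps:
D(T) = (3 + T)²
D(2)*(14 + 11) = (3 + 2)²*(14 + 11) = 5²*25 = 25*25 = 625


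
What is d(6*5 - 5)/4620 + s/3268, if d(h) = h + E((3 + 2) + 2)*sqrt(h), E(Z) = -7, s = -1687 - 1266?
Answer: -683777/754908 ≈ -0.90578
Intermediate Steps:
s = -2953
d(h) = h - 7*sqrt(h)
d(6*5 - 5)/4620 + s/3268 = ((6*5 - 5) - 7*sqrt(6*5 - 5))/4620 - 2953/3268 = ((30 - 5) - 7*sqrt(30 - 5))*(1/4620) - 2953*1/3268 = (25 - 7*sqrt(25))*(1/4620) - 2953/3268 = (25 - 7*5)*(1/4620) - 2953/3268 = (25 - 35)*(1/4620) - 2953/3268 = -10*1/4620 - 2953/3268 = -1/462 - 2953/3268 = -683777/754908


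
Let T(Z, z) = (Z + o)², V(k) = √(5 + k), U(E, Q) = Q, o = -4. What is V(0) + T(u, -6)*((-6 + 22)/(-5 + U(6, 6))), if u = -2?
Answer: 576 + √5 ≈ 578.24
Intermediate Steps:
T(Z, z) = (-4 + Z)² (T(Z, z) = (Z - 4)² = (-4 + Z)²)
V(0) + T(u, -6)*((-6 + 22)/(-5 + U(6, 6))) = √(5 + 0) + (-4 - 2)²*((-6 + 22)/(-5 + 6)) = √5 + (-6)²*(16/1) = √5 + 36*(16*1) = √5 + 36*16 = √5 + 576 = 576 + √5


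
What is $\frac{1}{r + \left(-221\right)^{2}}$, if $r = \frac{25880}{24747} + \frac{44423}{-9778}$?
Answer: $\frac{241976166}{11817511642265} \approx 2.0476 \cdot 10^{-5}$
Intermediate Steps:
$r = - \frac{846281341}{241976166}$ ($r = 25880 \cdot \frac{1}{24747} + 44423 \left(- \frac{1}{9778}\right) = \frac{25880}{24747} - \frac{44423}{9778} = - \frac{846281341}{241976166} \approx -3.4974$)
$\frac{1}{r + \left(-221\right)^{2}} = \frac{1}{- \frac{846281341}{241976166} + \left(-221\right)^{2}} = \frac{1}{- \frac{846281341}{241976166} + 48841} = \frac{1}{\frac{11817511642265}{241976166}} = \frac{241976166}{11817511642265}$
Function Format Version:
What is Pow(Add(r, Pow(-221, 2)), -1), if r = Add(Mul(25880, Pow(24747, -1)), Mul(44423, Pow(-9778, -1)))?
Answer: Rational(241976166, 11817511642265) ≈ 2.0476e-5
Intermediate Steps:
r = Rational(-846281341, 241976166) (r = Add(Mul(25880, Rational(1, 24747)), Mul(44423, Rational(-1, 9778))) = Add(Rational(25880, 24747), Rational(-44423, 9778)) = Rational(-846281341, 241976166) ≈ -3.4974)
Pow(Add(r, Pow(-221, 2)), -1) = Pow(Add(Rational(-846281341, 241976166), Pow(-221, 2)), -1) = Pow(Add(Rational(-846281341, 241976166), 48841), -1) = Pow(Rational(11817511642265, 241976166), -1) = Rational(241976166, 11817511642265)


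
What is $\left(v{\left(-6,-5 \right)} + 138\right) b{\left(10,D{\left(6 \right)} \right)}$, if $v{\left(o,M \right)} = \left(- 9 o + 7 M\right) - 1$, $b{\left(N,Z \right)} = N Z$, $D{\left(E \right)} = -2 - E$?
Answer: $-12480$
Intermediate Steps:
$v{\left(o,M \right)} = -1 - 9 o + 7 M$
$\left(v{\left(-6,-5 \right)} + 138\right) b{\left(10,D{\left(6 \right)} \right)} = \left(\left(-1 - -54 + 7 \left(-5\right)\right) + 138\right) 10 \left(-2 - 6\right) = \left(\left(-1 + 54 - 35\right) + 138\right) 10 \left(-2 - 6\right) = \left(18 + 138\right) 10 \left(-8\right) = 156 \left(-80\right) = -12480$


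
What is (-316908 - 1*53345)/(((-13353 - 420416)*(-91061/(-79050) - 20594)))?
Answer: -29268499650/706117216594391 ≈ -4.1450e-5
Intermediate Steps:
(-316908 - 1*53345)/(((-13353 - 420416)*(-91061/(-79050) - 20594))) = (-316908 - 53345)/((-433769*(-91061*(-1/79050) - 20594))) = -370253*(-1/(433769*(91061/79050 - 20594))) = -370253/((-433769*(-1627864639/79050))) = -370253/706117216594391/79050 = -370253*79050/706117216594391 = -29268499650/706117216594391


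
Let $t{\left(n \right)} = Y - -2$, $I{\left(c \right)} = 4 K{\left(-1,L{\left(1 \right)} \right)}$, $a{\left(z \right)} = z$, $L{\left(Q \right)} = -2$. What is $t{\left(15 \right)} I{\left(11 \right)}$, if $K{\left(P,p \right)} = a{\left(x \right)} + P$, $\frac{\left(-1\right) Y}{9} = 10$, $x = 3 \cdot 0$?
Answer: $352$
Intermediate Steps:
$x = 0$
$Y = -90$ ($Y = \left(-9\right) 10 = -90$)
$K{\left(P,p \right)} = P$ ($K{\left(P,p \right)} = 0 + P = P$)
$I{\left(c \right)} = -4$ ($I{\left(c \right)} = 4 \left(-1\right) = -4$)
$t{\left(n \right)} = -88$ ($t{\left(n \right)} = -90 - -2 = -90 + 2 = -88$)
$t{\left(15 \right)} I{\left(11 \right)} = \left(-88\right) \left(-4\right) = 352$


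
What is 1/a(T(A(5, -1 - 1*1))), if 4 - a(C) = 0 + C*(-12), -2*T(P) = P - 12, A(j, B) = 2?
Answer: 1/64 ≈ 0.015625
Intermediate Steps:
T(P) = 6 - P/2 (T(P) = -(P - 12)/2 = -(-12 + P)/2 = 6 - P/2)
a(C) = 4 + 12*C (a(C) = 4 - (0 + C*(-12)) = 4 - (0 - 12*C) = 4 - (-12)*C = 4 + 12*C)
1/a(T(A(5, -1 - 1*1))) = 1/(4 + 12*(6 - ½*2)) = 1/(4 + 12*(6 - 1)) = 1/(4 + 12*5) = 1/(4 + 60) = 1/64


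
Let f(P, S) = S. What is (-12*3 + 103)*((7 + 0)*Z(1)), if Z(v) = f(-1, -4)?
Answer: -1876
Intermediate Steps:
Z(v) = -4
(-12*3 + 103)*((7 + 0)*Z(1)) = (-12*3 + 103)*((7 + 0)*(-4)) = (-36 + 103)*(7*(-4)) = 67*(-28) = -1876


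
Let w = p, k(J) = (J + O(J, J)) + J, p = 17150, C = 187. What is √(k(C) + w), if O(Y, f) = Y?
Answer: √17711 ≈ 133.08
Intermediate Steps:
k(J) = 3*J (k(J) = (J + J) + J = 2*J + J = 3*J)
w = 17150
√(k(C) + w) = √(3*187 + 17150) = √(561 + 17150) = √17711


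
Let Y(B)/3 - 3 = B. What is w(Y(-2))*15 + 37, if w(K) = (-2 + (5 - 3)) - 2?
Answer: 7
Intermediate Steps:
Y(B) = 9 + 3*B
w(K) = -2 (w(K) = (-2 + 2) - 2 = 0 - 2 = -2)
w(Y(-2))*15 + 37 = -2*15 + 37 = -30 + 37 = 7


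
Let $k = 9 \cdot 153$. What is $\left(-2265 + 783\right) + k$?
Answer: $-105$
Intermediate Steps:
$k = 1377$
$\left(-2265 + 783\right) + k = \left(-2265 + 783\right) + 1377 = -1482 + 1377 = -105$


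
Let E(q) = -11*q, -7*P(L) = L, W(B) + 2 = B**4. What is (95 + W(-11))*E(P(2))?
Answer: 324148/7 ≈ 46307.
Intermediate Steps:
W(B) = -2 + B**4
P(L) = -L/7
(95 + W(-11))*E(P(2)) = (95 + (-2 + (-11)**4))*(-(-11)*2/7) = (95 + (-2 + 14641))*(-11*(-2/7)) = (95 + 14639)*(22/7) = 14734*(22/7) = 324148/7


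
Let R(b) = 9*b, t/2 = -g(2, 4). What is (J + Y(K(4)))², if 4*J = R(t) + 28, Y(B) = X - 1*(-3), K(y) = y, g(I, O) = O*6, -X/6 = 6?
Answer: 17956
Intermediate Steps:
X = -36 (X = -6*6 = -36)
g(I, O) = 6*O
t = -48 (t = 2*(-6*4) = 2*(-1*24) = 2*(-24) = -48)
Y(B) = -33 (Y(B) = -36 - 1*(-3) = -36 + 3 = -33)
J = -101 (J = (9*(-48) + 28)/4 = (-432 + 28)/4 = (¼)*(-404) = -101)
(J + Y(K(4)))² = (-101 - 33)² = (-134)² = 17956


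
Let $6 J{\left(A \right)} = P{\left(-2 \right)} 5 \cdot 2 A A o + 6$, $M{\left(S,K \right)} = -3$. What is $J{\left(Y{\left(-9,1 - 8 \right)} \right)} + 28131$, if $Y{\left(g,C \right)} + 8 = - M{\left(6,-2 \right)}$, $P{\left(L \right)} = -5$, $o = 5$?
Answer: $\frac{81271}{3} \approx 27090.0$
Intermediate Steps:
$Y{\left(g,C \right)} = -5$ ($Y{\left(g,C \right)} = -8 - -3 = -8 + 3 = -5$)
$J{\left(A \right)} = 1 - \frac{125 A^{2}}{3}$ ($J{\left(A \right)} = \frac{- 5 \cdot 5 \cdot 2 A A 5 + 6}{6} = \frac{- 5 \cdot 10 A A 5 + 6}{6} = \frac{- 5 \cdot 10 A^{2} \cdot 5 + 6}{6} = \frac{- 5 \cdot 50 A^{2} + 6}{6} = \frac{- 250 A^{2} + 6}{6} = \frac{6 - 250 A^{2}}{6} = 1 - \frac{125 A^{2}}{3}$)
$J{\left(Y{\left(-9,1 - 8 \right)} \right)} + 28131 = \left(1 - \frac{125 \left(-5\right)^{2}}{3}\right) + 28131 = \left(1 - \frac{3125}{3}\right) + 28131 = - \frac{3122}{3} + 28131 = \frac{81271}{3}$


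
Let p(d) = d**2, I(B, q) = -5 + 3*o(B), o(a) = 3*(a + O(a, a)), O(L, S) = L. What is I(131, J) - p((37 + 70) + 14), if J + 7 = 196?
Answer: -12288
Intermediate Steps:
J = 189 (J = -7 + 196 = 189)
o(a) = 6*a (o(a) = 3*(a + a) = 3*(2*a) = 6*a)
I(B, q) = -5 + 18*B (I(B, q) = -5 + 3*(6*B) = -5 + 18*B)
I(131, J) - p((37 + 70) + 14) = (-5 + 18*131) - ((37 + 70) + 14)**2 = (-5 + 2358) - (107 + 14)**2 = 2353 - 1*121**2 = 2353 - 1*14641 = 2353 - 14641 = -12288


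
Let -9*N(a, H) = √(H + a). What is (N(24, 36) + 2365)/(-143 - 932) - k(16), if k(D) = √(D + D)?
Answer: -11/5 - 4*√2 + 2*√15/9675 ≈ -7.8561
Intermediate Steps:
N(a, H) = -√(H + a)/9
k(D) = √2*√D (k(D) = √(2*D) = √2*√D)
(N(24, 36) + 2365)/(-143 - 932) - k(16) = (-√(36 + 24)/9 + 2365)/(-143 - 932) - √2*√16 = (-2*√15/9 + 2365)/(-1075) - √2*4 = (-2*√15/9 + 2365)*(-1/1075) - 4*√2 = (2365 - 2*√15/9)*(-1/1075) - 4*√2 = (-11/5 + 2*√15/9675) - 4*√2 = -11/5 - 4*√2 + 2*√15/9675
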